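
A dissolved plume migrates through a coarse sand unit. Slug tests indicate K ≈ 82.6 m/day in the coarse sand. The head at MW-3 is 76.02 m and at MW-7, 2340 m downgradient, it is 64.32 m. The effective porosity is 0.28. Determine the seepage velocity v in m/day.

Hydraulic gradient i = (76.02 − 64.32) / 2340 = 11.7 / 2340 = 0.005000.
Darcy flux q = K · i = 82.60 × 0.005000 = 0.4130 m/day.
Seepage velocity v = q / n_e = 0.4130 / 0.28 = 1.475 m/day.

1.47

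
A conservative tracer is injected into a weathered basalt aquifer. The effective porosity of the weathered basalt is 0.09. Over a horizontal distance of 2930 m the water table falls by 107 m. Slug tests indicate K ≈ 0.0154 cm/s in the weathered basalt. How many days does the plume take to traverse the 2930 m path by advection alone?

Convert K: 0.0154 cm/s × 864 = 13.31 m/day.
Hydraulic gradient i = Δh / L = 107 / 2930 = 0.03652.
Darcy flux q = K · i = 13.31 × 0.03652 = 0.4859 m/day.
Seepage velocity v = q / n_e = 0.4859 / 0.09 = 5.399 m/day.
Travel time t = L / v = 2930 / 5.399 = 542.7 days.

543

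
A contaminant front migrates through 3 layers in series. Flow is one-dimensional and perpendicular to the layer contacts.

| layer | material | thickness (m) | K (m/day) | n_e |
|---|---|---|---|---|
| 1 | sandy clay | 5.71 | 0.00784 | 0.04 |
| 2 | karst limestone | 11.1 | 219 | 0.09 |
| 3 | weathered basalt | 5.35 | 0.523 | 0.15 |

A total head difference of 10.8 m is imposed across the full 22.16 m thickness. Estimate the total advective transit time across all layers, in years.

0.380

With flow normal to the layers, continuity requires the same specific discharge q through every layer.
Σ(b_i/K_i) = 5.71/0.00784 + 11.1/219 + 5.35/0.523 = 738.6 d.
q = Δh / Σ(b_i/K_i) = 10.8 / 738.6 = 0.01462 m/day.
In each layer the seepage velocity is v_i = q/n_i, so the layer transit time is t_i = b_i·n_i / q:
  layer 1 (sandy clay): t_1 = 5.71 × 0.04 / 0.01462 = 15.62 d
  layer 2 (karst limestone): t_2 = 11.1 × 0.09 / 0.01462 = 68.32 d
  layer 3 (weathered basalt): t_3 = 5.35 × 0.15 / 0.01462 = 54.88 d
Total t = Σ t_i = 138.8 days = 0.3801 years.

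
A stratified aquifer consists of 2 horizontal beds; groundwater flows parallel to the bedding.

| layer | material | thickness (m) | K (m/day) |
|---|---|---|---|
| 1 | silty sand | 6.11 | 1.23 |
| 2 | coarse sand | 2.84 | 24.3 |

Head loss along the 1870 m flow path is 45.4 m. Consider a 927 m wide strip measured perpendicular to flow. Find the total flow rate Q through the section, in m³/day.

1720

Flow is parallel to layering, so each bed carries its own Darcy discharge and the transmissivities add.
Σ(K_i·b_i) = 1.23×6.11 + 24.3×2.84 = 76.53 m²/day.
Hydraulic gradient i = Δh / L = 45.4 / 1870 = 0.02428.
Q = Σ(K_i·b_i) · W · i = 76.53 × 927 × 0.02428 = 1722 m³/day.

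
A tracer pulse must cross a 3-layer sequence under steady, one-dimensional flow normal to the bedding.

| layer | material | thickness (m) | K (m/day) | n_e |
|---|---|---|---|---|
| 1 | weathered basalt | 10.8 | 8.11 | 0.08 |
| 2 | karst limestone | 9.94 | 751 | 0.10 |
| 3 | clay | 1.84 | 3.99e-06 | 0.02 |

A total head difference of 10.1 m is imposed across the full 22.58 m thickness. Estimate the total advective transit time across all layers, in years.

With flow normal to the layers, continuity requires the same specific discharge q through every layer.
Σ(b_i/K_i) = 10.8/8.11 + 9.94/751 + 1.84/3.99e-06 = 4.612e+05 d.
q = Δh / Σ(b_i/K_i) = 10.1 / 4.612e+05 = 2.190e-05 m/day.
In each layer the seepage velocity is v_i = q/n_i, so the layer transit time is t_i = b_i·n_i / q:
  layer 1 (weathered basalt): t_1 = 10.8 × 0.08 / 2.190e-05 = 39449 d
  layer 2 (karst limestone): t_2 = 9.94 × 0.10 / 2.190e-05 = 45385 d
  layer 3 (clay): t_3 = 1.84 × 0.02 / 2.190e-05 = 1680 d
Total t = Σ t_i = 86514 days = 236.9 years.

237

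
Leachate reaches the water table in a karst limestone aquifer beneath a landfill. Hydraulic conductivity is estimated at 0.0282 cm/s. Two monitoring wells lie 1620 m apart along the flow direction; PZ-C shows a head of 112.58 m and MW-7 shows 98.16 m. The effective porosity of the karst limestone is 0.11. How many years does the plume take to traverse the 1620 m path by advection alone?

2.25

Convert K: 0.0282 cm/s × 864 = 24.36 m/day.
Hydraulic gradient i = (112.58 − 98.16) / 1620 = 14.42 / 1620 = 0.008901.
Darcy flux q = K · i = 24.36 × 0.008901 = 0.2169 m/day.
Seepage velocity v = q / n_e = 0.2169 / 0.11 = 1.972 m/day.
Travel time t = L / v = 1620 / 1.972 = 821.7 days = 2.250 years.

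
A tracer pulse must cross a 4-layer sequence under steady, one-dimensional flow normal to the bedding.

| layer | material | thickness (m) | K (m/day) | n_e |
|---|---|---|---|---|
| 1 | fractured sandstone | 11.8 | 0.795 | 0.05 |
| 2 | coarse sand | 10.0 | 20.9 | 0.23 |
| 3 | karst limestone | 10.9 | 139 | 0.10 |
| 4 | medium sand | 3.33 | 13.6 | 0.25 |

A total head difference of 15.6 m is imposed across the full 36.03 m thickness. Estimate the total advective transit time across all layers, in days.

4.83

With flow normal to the layers, continuity requires the same specific discharge q through every layer.
Σ(b_i/K_i) = 11.8/0.795 + 10.0/20.9 + 10.9/139 + 3.33/13.6 = 15.64 d.
q = Δh / Σ(b_i/K_i) = 15.6 / 15.64 = 0.9972 m/day.
In each layer the seepage velocity is v_i = q/n_i, so the layer transit time is t_i = b_i·n_i / q:
  layer 1 (fractured sandstone): t_1 = 11.8 × 0.05 / 0.9972 = 0.5917 d
  layer 2 (coarse sand): t_2 = 10.0 × 0.23 / 0.9972 = 2.307 d
  layer 3 (karst limestone): t_3 = 10.9 × 0.10 / 0.9972 = 1.093 d
  layer 4 (medium sand): t_4 = 3.33 × 0.25 / 0.9972 = 0.8349 d
Total t = Σ t_i = 4.826 days.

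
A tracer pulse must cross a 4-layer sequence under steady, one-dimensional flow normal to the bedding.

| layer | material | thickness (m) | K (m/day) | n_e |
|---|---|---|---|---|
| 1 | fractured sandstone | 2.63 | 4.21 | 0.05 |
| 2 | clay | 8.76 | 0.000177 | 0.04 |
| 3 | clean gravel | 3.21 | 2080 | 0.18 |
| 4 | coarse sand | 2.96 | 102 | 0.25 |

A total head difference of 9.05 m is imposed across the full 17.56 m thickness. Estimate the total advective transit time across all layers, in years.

26.9

With flow normal to the layers, continuity requires the same specific discharge q through every layer.
Σ(b_i/K_i) = 2.63/4.21 + 8.76/0.000177 + 3.21/2080 + 2.96/102 = 49492 d.
q = Δh / Σ(b_i/K_i) = 9.05 / 49492 = 0.0001829 m/day.
In each layer the seepage velocity is v_i = q/n_i, so the layer transit time is t_i = b_i·n_i / q:
  layer 1 (fractured sandstone): t_1 = 2.63 × 0.05 / 0.0001829 = 719.1 d
  layer 2 (clay): t_2 = 8.76 × 0.04 / 0.0001829 = 1916 d
  layer 3 (clean gravel): t_3 = 3.21 × 0.18 / 0.0001829 = 3160 d
  layer 4 (coarse sand): t_4 = 2.96 × 0.25 / 0.0001829 = 4047 d
Total t = Σ t_i = 9842 days = 26.95 years.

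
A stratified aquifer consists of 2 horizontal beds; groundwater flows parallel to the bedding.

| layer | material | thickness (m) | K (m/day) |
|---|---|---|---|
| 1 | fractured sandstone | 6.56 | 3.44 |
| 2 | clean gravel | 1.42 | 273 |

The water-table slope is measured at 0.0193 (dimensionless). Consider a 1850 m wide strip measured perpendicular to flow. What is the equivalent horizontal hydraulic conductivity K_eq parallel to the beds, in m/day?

51.4

Flow is parallel to layering, so each bed carries its own Darcy discharge and the transmissivities add.
Σ(K_i·b_i) = 3.44×6.56 + 273×1.42 = 410.2 m²/day.
Total thickness b = 7.980 m, so K_eq = Σ(K_i·b_i)/b = 51.41 m/day.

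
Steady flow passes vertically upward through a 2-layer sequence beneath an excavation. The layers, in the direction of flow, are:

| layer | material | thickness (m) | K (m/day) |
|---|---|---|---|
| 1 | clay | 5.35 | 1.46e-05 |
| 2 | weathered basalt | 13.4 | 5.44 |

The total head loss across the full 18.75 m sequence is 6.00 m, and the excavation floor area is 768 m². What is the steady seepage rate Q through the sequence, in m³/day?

Flow is perpendicular to layering, so the layers act in series and the equivalent K is the thickness-weighted harmonic mean.
Total thickness L = 5.35 + 13.4 = 18.75 m.
Σ(b_i/K_i) = 5.35/1.46e-05 + 13.4/5.44 = 3.664e+05 d.
K_eq = L / Σ(b_i/K_i) = 18.75 / 3.664e+05 = 5.117e-05 m/day.
Q = K_eq · A · (Δh/L) = 5.117e-05 × 768 × (6.00/18.75) = 0.01258 m³/day.

0.0126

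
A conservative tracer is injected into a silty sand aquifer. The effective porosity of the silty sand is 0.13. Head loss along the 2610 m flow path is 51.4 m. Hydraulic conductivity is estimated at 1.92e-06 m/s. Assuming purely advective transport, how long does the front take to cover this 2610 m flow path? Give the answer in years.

Convert K: 1.92e-06 m/s × 86400 = 0.1659 m/day.
Hydraulic gradient i = Δh / L = 51.4 / 2610 = 0.01969.
Darcy flux q = K · i = 0.1659 × 0.01969 = 0.003267 m/day.
Seepage velocity v = q / n_e = 0.003267 / 0.13 = 0.02513 m/day.
Travel time t = L / v = 2610 / 0.02513 = 1.039e+05 days = 284.4 years.

284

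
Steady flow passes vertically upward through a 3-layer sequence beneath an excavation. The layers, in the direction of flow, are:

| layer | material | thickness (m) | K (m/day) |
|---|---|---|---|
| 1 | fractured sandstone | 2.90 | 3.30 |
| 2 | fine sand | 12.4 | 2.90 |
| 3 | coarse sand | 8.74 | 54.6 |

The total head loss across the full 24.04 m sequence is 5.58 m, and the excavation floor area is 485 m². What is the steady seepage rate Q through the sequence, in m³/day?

509

Flow is perpendicular to layering, so the layers act in series and the equivalent K is the thickness-weighted harmonic mean.
Total thickness L = 2.90 + 12.4 + 8.74 = 24.04 m.
Σ(b_i/K_i) = 2.90/3.30 + 12.4/2.90 + 8.74/54.6 = 5.315 d.
K_eq = L / Σ(b_i/K_i) = 24.04 / 5.315 = 4.523 m/day.
Q = K_eq · A · (Δh/L) = 4.523 × 485 × (5.58/24.04) = 509.2 m³/day.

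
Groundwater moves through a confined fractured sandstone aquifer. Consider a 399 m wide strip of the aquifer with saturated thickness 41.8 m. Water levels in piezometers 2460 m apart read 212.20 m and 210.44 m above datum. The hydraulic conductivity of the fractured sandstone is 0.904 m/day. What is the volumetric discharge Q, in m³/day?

Cross-sectional area A = 399 × 41.8 = 16678 m².
Hydraulic gradient i = (212.20 − 210.44) / 2460 = 1.76 / 2460 = 0.0007154.
Darcy's law: Q = K · A · i = 0.9040 × 16678 × 0.0007154 = 10.79 m³/day.

10.8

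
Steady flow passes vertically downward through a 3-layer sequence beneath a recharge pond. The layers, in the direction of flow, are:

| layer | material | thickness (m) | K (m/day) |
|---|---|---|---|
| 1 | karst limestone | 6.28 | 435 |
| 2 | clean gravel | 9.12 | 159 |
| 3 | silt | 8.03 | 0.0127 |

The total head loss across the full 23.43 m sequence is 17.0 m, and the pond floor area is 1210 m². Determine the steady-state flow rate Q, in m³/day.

Flow is perpendicular to layering, so the layers act in series and the equivalent K is the thickness-weighted harmonic mean.
Total thickness L = 6.28 + 9.12 + 8.03 = 23.43 m.
Σ(b_i/K_i) = 6.28/435 + 9.12/159 + 8.03/0.0127 = 632.4 d.
K_eq = L / Σ(b_i/K_i) = 23.43 / 632.4 = 0.03705 m/day.
Q = K_eq · A · (Δh/L) = 0.03705 × 1210 × (17.0/23.43) = 32.53 m³/day.

32.5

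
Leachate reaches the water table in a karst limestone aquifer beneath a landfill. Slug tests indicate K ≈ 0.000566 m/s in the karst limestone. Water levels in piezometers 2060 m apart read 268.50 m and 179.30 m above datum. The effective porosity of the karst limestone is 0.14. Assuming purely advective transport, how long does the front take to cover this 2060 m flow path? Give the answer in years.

Convert K: 0.000566 m/s × 86400 = 48.90 m/day.
Hydraulic gradient i = (268.50 − 179.30) / 2060 = 89.2 / 2060 = 0.04330.
Darcy flux q = K · i = 48.90 × 0.04330 = 2.118 m/day.
Seepage velocity v = q / n_e = 2.118 / 0.14 = 15.13 m/day.
Travel time t = L / v = 2060 / 15.13 = 136.2 days = 0.3729 years.

0.373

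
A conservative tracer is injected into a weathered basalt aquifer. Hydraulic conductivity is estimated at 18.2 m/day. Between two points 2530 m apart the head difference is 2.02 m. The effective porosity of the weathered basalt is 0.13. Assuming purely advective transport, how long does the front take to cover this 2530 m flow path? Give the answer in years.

62.0

Hydraulic gradient i = Δh / L = 2.02 / 2530 = 0.0007984.
Darcy flux q = K · i = 18.20 × 0.0007984 = 0.01453 m/day.
Seepage velocity v = q / n_e = 0.01453 / 0.13 = 0.1118 m/day.
Travel time t = L / v = 2530 / 0.1118 = 22634 days = 61.97 years.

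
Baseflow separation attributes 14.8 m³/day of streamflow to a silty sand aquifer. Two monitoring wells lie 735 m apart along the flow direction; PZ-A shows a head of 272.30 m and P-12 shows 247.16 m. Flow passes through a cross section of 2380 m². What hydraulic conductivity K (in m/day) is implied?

0.182

Hydraulic gradient i = (272.30 − 247.16) / 735 = 25.14 / 735 = 0.03420.
From Q = K·A·i, K = Q / (A·i) = 14.8 / (2380 × 0.03420) = 0.1818 m/day.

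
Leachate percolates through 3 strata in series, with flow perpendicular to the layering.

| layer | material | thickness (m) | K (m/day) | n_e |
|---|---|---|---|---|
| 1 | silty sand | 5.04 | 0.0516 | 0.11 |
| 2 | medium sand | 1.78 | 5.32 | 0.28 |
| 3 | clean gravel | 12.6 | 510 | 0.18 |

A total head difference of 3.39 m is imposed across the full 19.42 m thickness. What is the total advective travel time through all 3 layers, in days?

With flow normal to the layers, continuity requires the same specific discharge q through every layer.
Σ(b_i/K_i) = 5.04/0.0516 + 1.78/5.32 + 12.6/510 = 98.03 d.
q = Δh / Σ(b_i/K_i) = 3.39 / 98.03 = 0.03458 m/day.
In each layer the seepage velocity is v_i = q/n_i, so the layer transit time is t_i = b_i·n_i / q:
  layer 1 (silty sand): t_1 = 5.04 × 0.11 / 0.03458 = 16.03 d
  layer 2 (medium sand): t_2 = 1.78 × 0.28 / 0.03458 = 14.41 d
  layer 3 (clean gravel): t_3 = 12.6 × 0.18 / 0.03458 = 65.59 d
Total t = Σ t_i = 96.03 days.

96.0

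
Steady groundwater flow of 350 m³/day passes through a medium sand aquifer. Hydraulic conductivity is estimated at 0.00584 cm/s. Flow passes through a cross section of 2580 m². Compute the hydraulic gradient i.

0.0269

Convert K: 0.00584 cm/s × 864 = 5.046 m/day.
From Q = K·A·i, i = Q / (K·A) = 350 / (5.046 × 2580) = 0.02689.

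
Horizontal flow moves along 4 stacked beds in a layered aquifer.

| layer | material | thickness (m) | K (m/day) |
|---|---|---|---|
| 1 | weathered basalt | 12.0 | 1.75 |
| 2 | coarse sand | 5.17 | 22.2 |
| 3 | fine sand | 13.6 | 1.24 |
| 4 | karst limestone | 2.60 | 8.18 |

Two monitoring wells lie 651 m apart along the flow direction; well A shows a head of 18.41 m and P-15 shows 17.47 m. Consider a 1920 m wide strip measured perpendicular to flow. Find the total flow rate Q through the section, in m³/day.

Flow is parallel to layering, so each bed carries its own Darcy discharge and the transmissivities add.
Σ(K_i·b_i) = 1.75×12.0 + 22.2×5.17 + 1.24×13.6 + 8.18×2.60 = 173.9 m²/day.
Hydraulic gradient i = (18.41 − 17.47) / 651 = 0.94 / 651 = 0.001444.
Q = Σ(K_i·b_i) · W · i = 173.9 × 1920 × 0.001444 = 482.1 m³/day.

482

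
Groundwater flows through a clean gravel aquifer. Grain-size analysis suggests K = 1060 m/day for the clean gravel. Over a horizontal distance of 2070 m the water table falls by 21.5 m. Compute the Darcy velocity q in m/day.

11.0

Hydraulic gradient i = Δh / L = 21.5 / 2070 = 0.01039.
Specific discharge q = K · i = 1060 × 0.01039 = 11.01 m/day.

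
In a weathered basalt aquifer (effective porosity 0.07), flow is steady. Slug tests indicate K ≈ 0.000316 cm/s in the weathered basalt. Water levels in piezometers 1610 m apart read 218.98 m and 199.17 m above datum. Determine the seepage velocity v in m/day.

0.0480

Convert K: 0.000316 cm/s × 864 = 0.2730 m/day.
Hydraulic gradient i = (218.98 − 199.17) / 1610 = 19.81 / 1610 = 0.01230.
Darcy flux q = K · i = 0.2730 × 0.01230 = 0.003359 m/day.
Seepage velocity v = q / n_e = 0.003359 / 0.07 = 0.04799 m/day.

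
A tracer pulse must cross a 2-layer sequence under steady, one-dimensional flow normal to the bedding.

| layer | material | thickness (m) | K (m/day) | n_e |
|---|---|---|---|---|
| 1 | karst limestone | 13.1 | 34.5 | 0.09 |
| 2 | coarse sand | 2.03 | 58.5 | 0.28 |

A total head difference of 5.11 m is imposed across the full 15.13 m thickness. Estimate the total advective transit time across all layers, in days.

0.142

With flow normal to the layers, continuity requires the same specific discharge q through every layer.
Σ(b_i/K_i) = 13.1/34.5 + 2.03/58.5 = 0.4144 d.
q = Δh / Σ(b_i/K_i) = 5.11 / 0.4144 = 12.33 m/day.
In each layer the seepage velocity is v_i = q/n_i, so the layer transit time is t_i = b_i·n_i / q:
  layer 1 (karst limestone): t_1 = 13.1 × 0.09 / 12.33 = 0.09561 d
  layer 2 (coarse sand): t_2 = 2.03 × 0.28 / 12.33 = 0.04610 d
Total t = Σ t_i = 0.1417 days.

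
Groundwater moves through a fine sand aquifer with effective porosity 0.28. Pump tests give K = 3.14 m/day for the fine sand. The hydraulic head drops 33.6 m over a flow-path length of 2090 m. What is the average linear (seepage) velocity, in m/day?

Hydraulic gradient i = Δh / L = 33.6 / 2090 = 0.01608.
Darcy flux q = K · i = 3.140 × 0.01608 = 0.05048 m/day.
Seepage velocity v = q / n_e = 0.05048 / 0.28 = 0.1803 m/day.

0.180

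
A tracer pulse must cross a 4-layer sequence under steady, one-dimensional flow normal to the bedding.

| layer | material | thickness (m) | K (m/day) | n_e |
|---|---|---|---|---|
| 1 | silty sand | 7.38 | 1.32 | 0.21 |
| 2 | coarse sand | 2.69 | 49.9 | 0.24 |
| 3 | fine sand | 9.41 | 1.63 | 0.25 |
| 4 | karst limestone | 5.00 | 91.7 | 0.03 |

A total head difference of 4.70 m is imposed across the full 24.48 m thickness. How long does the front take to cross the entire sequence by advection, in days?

11.5

With flow normal to the layers, continuity requires the same specific discharge q through every layer.
Σ(b_i/K_i) = 7.38/1.32 + 2.69/49.9 + 9.41/1.63 + 5.00/91.7 = 11.47 d.
q = Δh / Σ(b_i/K_i) = 4.70 / 11.47 = 0.4097 m/day.
In each layer the seepage velocity is v_i = q/n_i, so the layer transit time is t_i = b_i·n_i / q:
  layer 1 (silty sand): t_1 = 7.38 × 0.21 / 0.4097 = 3.783 d
  layer 2 (coarse sand): t_2 = 2.69 × 0.24 / 0.4097 = 1.576 d
  layer 3 (fine sand): t_3 = 9.41 × 0.25 / 0.4097 = 5.742 d
  layer 4 (karst limestone): t_4 = 5.00 × 0.03 / 0.4097 = 0.3661 d
Total t = Σ t_i = 11.47 days.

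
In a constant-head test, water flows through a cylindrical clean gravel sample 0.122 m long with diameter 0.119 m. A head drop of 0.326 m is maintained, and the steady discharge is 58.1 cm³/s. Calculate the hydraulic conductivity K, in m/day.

Cross-sectional area A = π·(d/2)² = π × (0.119/2)² = 0.01112 m².
Convert discharge: 58.1 cm³/s = 5.810e-05 m³/s.
Darcy's law rearranged: K = Q·L / (A·Δh) = 5.810e-05 × 0.122 / (0.01112 × 0.326) = 0.001955 m/s = 168.9 m/day.

169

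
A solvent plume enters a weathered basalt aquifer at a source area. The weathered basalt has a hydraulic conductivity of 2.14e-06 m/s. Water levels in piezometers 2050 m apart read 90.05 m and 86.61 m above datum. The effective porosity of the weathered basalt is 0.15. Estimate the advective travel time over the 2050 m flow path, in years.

Convert K: 2.14e-06 m/s × 86400 = 0.1849 m/day.
Hydraulic gradient i = (90.05 − 86.61) / 2050 = 3.44 / 2050 = 0.001678.
Darcy flux q = K · i = 0.1849 × 0.001678 = 0.0003103 m/day.
Seepage velocity v = q / n_e = 0.0003103 / 0.15 = 0.002068 m/day.
Travel time t = L / v = 2050 / 0.002068 = 9.911e+05 days = 2713 years.

2710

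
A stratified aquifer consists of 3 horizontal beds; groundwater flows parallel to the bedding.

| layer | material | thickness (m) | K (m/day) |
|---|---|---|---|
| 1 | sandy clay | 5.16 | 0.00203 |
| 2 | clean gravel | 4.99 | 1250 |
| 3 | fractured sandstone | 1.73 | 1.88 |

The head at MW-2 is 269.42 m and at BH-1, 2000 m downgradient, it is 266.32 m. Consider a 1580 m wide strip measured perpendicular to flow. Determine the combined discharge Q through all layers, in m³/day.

Flow is parallel to layering, so each bed carries its own Darcy discharge and the transmissivities add.
Σ(K_i·b_i) = 0.00203×5.16 + 1250×4.99 + 1.88×1.73 = 6241 m²/day.
Hydraulic gradient i = (269.42 − 266.32) / 2000 = 3.1 / 2000 = 0.001550.
Q = Σ(K_i·b_i) · W · i = 6241 × 1580 × 0.001550 = 15284 m³/day.

15300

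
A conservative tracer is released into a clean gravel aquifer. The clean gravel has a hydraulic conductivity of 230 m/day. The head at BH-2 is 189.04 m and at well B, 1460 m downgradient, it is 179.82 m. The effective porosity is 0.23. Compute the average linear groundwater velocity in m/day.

Hydraulic gradient i = (189.04 − 179.82) / 1460 = 9.22 / 1460 = 0.006315.
Darcy flux q = K · i = 230.0 × 0.006315 = 1.452 m/day.
Seepage velocity v = q / n_e = 1.452 / 0.23 = 6.315 m/day.

6.32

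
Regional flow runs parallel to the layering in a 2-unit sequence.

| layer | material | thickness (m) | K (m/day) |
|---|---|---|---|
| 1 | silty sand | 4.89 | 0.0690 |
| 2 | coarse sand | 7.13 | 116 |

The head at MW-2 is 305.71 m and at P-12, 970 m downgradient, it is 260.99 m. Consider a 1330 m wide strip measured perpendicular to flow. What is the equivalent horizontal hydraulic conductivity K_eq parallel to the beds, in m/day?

Flow is parallel to layering, so each bed carries its own Darcy discharge and the transmissivities add.
Σ(K_i·b_i) = 0.0690×4.89 + 116×7.13 = 827.4 m²/day.
Total thickness b = 12.02 m, so K_eq = Σ(K_i·b_i)/b = 68.84 m/day.

68.8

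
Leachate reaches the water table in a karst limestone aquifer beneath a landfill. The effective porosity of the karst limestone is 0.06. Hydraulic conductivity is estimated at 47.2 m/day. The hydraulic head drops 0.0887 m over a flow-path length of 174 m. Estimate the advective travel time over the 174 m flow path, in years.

Hydraulic gradient i = Δh / L = 0.0887 / 174 = 0.0005098.
Darcy flux q = K · i = 47.20 × 0.0005098 = 0.02406 m/day.
Seepage velocity v = q / n_e = 0.02406 / 0.06 = 0.4010 m/day.
Travel time t = L / v = 174 / 0.4010 = 433.9 days = 1.188 years.

1.19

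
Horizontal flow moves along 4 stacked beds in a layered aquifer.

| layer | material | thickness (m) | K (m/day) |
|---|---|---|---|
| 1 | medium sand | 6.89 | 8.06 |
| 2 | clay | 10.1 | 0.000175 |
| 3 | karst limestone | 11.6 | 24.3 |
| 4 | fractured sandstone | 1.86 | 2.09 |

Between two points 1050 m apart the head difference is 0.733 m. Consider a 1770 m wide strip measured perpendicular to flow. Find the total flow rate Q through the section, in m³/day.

Flow is parallel to layering, so each bed carries its own Darcy discharge and the transmissivities add.
Σ(K_i·b_i) = 8.06×6.89 + 0.000175×10.1 + 24.3×11.6 + 2.09×1.86 = 341.3 m²/day.
Hydraulic gradient i = Δh / L = 0.733 / 1050 = 0.0006981.
Q = Σ(K_i·b_i) · W · i = 341.3 × 1770 × 0.0006981 = 421.7 m³/day.

422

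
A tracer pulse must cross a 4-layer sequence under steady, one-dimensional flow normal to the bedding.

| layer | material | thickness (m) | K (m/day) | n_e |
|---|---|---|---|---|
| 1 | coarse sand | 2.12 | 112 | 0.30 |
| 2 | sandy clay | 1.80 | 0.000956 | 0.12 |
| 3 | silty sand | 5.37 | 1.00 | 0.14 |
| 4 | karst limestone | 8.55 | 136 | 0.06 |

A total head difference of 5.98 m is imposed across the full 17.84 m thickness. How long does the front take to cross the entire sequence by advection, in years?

1.83

With flow normal to the layers, continuity requires the same specific discharge q through every layer.
Σ(b_i/K_i) = 2.12/112 + 1.80/0.000956 + 5.37/1.00 + 8.55/136 = 1888 d.
q = Δh / Σ(b_i/K_i) = 5.98 / 1888 = 0.003167 m/day.
In each layer the seepage velocity is v_i = q/n_i, so the layer transit time is t_i = b_i·n_i / q:
  layer 1 (coarse sand): t_1 = 2.12 × 0.30 / 0.003167 = 200.8 d
  layer 2 (sandy clay): t_2 = 1.80 × 0.12 / 0.003167 = 68.21 d
  layer 3 (silty sand): t_3 = 5.37 × 0.14 / 0.003167 = 237.4 d
  layer 4 (karst limestone): t_4 = 8.55 × 0.06 / 0.003167 = 162.0 d
Total t = Σ t_i = 668.4 days = 1.830 years.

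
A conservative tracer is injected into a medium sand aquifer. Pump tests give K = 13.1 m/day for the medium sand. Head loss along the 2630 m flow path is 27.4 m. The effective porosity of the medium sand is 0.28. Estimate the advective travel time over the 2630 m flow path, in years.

14.8

Hydraulic gradient i = Δh / L = 27.4 / 2630 = 0.01042.
Darcy flux q = K · i = 13.10 × 0.01042 = 0.1365 m/day.
Seepage velocity v = q / n_e = 0.1365 / 0.28 = 0.4874 m/day.
Travel time t = L / v = 2630 / 0.4874 = 5396 days = 14.77 years.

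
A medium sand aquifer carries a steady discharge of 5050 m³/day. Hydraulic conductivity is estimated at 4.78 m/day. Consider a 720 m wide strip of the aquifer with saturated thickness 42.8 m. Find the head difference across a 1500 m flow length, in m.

Cross-sectional area A = 720 × 42.8 = 30816 m².
From Q = K·A·i, i = Q / (K·A) = 5050 / (4.780 × 30816) = 0.03428.
Head loss Δh = i · L = 0.03428 × 1500 = 51.43 m.

51.4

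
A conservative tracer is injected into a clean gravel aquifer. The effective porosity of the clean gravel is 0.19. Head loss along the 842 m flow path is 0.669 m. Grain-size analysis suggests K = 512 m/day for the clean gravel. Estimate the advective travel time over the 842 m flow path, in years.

Hydraulic gradient i = Δh / L = 0.669 / 842 = 0.0007945.
Darcy flux q = K · i = 512.0 × 0.0007945 = 0.4068 m/day.
Seepage velocity v = q / n_e = 0.4068 / 0.19 = 2.141 m/day.
Travel time t = L / v = 842 / 2.141 = 393.3 days = 1.077 years.

1.08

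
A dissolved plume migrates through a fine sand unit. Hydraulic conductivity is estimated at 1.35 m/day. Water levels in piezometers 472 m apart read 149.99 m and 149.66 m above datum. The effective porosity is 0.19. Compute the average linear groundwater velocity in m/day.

0.00497

Hydraulic gradient i = (149.99 − 149.66) / 472 = 0.33 / 472 = 0.0006992.
Darcy flux q = K · i = 1.350 × 0.0006992 = 0.0009439 m/day.
Seepage velocity v = q / n_e = 0.0009439 / 0.19 = 0.004968 m/day.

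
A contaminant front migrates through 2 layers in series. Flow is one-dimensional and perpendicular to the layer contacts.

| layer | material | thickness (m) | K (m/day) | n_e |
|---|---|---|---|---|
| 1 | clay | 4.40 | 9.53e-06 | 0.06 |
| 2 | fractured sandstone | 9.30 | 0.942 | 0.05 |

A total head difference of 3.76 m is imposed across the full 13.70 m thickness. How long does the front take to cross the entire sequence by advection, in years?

With flow normal to the layers, continuity requires the same specific discharge q through every layer.
Σ(b_i/K_i) = 4.40/9.53e-06 + 9.30/0.942 = 4.617e+05 d.
q = Δh / Σ(b_i/K_i) = 3.76 / 4.617e+05 = 8.144e-06 m/day.
In each layer the seepage velocity is v_i = q/n_i, so the layer transit time is t_i = b_i·n_i / q:
  layer 1 (clay): t_1 = 4.40 × 0.06 / 8.144e-06 = 32418 d
  layer 2 (fractured sandstone): t_2 = 9.30 × 0.05 / 8.144e-06 = 57100 d
Total t = Σ t_i = 89518 days = 245.1 years.

245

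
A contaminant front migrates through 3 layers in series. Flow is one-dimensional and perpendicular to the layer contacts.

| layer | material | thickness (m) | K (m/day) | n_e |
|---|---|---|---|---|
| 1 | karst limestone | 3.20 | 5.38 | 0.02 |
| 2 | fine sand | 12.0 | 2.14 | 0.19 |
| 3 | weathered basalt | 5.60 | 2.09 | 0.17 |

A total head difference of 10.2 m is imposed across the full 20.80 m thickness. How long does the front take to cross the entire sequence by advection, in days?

With flow normal to the layers, continuity requires the same specific discharge q through every layer.
Σ(b_i/K_i) = 3.20/5.38 + 12.0/2.14 + 5.60/2.09 = 8.882 d.
q = Δh / Σ(b_i/K_i) = 10.2 / 8.882 = 1.148 m/day.
In each layer the seepage velocity is v_i = q/n_i, so the layer transit time is t_i = b_i·n_i / q:
  layer 1 (karst limestone): t_1 = 3.20 × 0.02 / 1.148 = 0.05573 d
  layer 2 (fine sand): t_2 = 12.0 × 0.19 / 1.148 = 1.985 d
  layer 3 (weathered basalt): t_3 = 5.60 × 0.17 / 1.148 = 0.8290 d
Total t = Σ t_i = 2.870 days.

2.87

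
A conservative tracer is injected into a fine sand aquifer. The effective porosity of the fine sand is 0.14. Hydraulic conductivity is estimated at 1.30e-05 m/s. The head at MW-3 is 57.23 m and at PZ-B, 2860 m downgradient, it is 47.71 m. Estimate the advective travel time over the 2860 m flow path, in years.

Convert K: 1.30e-05 m/s × 86400 = 1.123 m/day.
Hydraulic gradient i = (57.23 − 47.71) / 2860 = 9.52 / 2860 = 0.003329.
Darcy flux q = K · i = 1.123 × 0.003329 = 0.003739 m/day.
Seepage velocity v = q / n_e = 0.003739 / 0.14 = 0.02671 m/day.
Travel time t = L / v = 2860 / 0.02671 = 1.071e+05 days = 293.2 years.

293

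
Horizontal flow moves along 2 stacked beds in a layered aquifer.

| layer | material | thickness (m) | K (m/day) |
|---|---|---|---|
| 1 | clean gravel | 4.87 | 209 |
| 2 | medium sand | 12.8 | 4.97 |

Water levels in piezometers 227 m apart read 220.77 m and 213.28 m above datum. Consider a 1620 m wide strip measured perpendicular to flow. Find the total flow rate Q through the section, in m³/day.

57800

Flow is parallel to layering, so each bed carries its own Darcy discharge and the transmissivities add.
Σ(K_i·b_i) = 209×4.87 + 4.97×12.8 = 1081 m²/day.
Hydraulic gradient i = (220.77 − 213.28) / 227 = 7.49 / 227 = 0.03300.
Q = Σ(K_i·b_i) · W · i = 1081 × 1620 × 0.03300 = 57806 m³/day.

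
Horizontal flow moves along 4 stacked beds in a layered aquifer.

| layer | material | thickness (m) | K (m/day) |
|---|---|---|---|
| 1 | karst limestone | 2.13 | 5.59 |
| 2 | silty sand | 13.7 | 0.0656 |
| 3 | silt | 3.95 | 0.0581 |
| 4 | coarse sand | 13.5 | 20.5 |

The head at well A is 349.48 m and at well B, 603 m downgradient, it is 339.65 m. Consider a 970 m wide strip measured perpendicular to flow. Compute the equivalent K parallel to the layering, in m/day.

8.71

Flow is parallel to layering, so each bed carries its own Darcy discharge and the transmissivities add.
Σ(K_i·b_i) = 5.59×2.13 + 0.0656×13.7 + 0.0581×3.95 + 20.5×13.5 = 289.8 m²/day.
Total thickness b = 33.28 m, so K_eq = Σ(K_i·b_i)/b = 8.707 m/day.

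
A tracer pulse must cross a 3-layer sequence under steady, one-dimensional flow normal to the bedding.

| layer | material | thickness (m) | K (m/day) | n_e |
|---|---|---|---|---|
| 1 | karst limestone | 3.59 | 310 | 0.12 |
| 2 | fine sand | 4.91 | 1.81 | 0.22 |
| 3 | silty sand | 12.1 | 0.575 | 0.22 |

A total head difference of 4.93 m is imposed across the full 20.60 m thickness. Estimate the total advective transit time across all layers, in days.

With flow normal to the layers, continuity requires the same specific discharge q through every layer.
Σ(b_i/K_i) = 3.59/310 + 4.91/1.81 + 12.1/0.575 = 23.77 d.
q = Δh / Σ(b_i/K_i) = 4.93 / 23.77 = 0.2074 m/day.
In each layer the seepage velocity is v_i = q/n_i, so the layer transit time is t_i = b_i·n_i / q:
  layer 1 (karst limestone): t_1 = 3.59 × 0.12 / 0.2074 = 2.077 d
  layer 2 (fine sand): t_2 = 4.91 × 0.22 / 0.2074 = 5.208 d
  layer 3 (silty sand): t_3 = 12.1 × 0.22 / 0.2074 = 12.83 d
Total t = Σ t_i = 20.12 days.

20.1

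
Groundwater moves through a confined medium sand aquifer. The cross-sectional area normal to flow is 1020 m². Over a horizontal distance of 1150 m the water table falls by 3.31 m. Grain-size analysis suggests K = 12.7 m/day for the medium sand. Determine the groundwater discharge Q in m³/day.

37.3

Hydraulic gradient i = Δh / L = 3.31 / 1150 = 0.002878.
Darcy's law: Q = K · A · i = 12.70 × 1020 × 0.002878 = 37.28 m³/day.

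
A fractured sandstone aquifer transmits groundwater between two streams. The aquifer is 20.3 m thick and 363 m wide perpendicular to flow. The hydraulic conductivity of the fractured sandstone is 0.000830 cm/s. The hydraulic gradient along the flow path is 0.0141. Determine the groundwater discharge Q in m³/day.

Convert K: 0.000830 cm/s × 864 = 0.7171 m/day.
Cross-sectional area A = 363 × 20.3 = 7369 m².
Hydraulic gradient i = 0.0141.
Darcy's law: Q = K · A · i = 0.7171 × 7369 × 0.01410 = 74.51 m³/day.

74.5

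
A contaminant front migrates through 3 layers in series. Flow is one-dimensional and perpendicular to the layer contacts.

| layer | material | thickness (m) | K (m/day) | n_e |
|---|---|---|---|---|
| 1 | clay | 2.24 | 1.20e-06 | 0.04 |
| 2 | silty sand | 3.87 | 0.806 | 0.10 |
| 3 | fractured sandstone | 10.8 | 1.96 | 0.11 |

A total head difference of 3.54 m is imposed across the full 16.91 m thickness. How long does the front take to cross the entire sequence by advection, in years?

2400

With flow normal to the layers, continuity requires the same specific discharge q through every layer.
Σ(b_i/K_i) = 2.24/1.20e-06 + 3.87/0.806 + 10.8/1.96 = 1.867e+06 d.
q = Δh / Σ(b_i/K_i) = 3.54 / 1.867e+06 = 1.896e-06 m/day.
In each layer the seepage velocity is v_i = q/n_i, so the layer transit time is t_i = b_i·n_i / q:
  layer 1 (clay): t_1 = 2.24 × 0.04 / 1.896e-06 = 47247 d
  layer 2 (silty sand): t_2 = 3.87 × 0.10 / 1.896e-06 = 2.041e+05 d
  layer 3 (fractured sandstone): t_3 = 10.8 × 0.11 / 1.896e-06 = 6.264e+05 d
Total t = Σ t_i = 8.778e+05 days = 2403 years.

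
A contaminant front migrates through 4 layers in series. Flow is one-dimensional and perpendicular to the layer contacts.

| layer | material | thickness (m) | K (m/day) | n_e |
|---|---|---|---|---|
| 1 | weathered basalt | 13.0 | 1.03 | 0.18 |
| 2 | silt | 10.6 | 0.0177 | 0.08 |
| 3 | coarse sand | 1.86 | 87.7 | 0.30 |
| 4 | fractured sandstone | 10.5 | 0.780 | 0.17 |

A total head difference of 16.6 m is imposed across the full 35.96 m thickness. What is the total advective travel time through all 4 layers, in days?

208

With flow normal to the layers, continuity requires the same specific discharge q through every layer.
Σ(b_i/K_i) = 13.0/1.03 + 10.6/0.0177 + 1.86/87.7 + 10.5/0.780 = 625.0 d.
q = Δh / Σ(b_i/K_i) = 16.6 / 625.0 = 0.02656 m/day.
In each layer the seepage velocity is v_i = q/n_i, so the layer transit time is t_i = b_i·n_i / q:
  layer 1 (weathered basalt): t_1 = 13.0 × 0.18 / 0.02656 = 88.10 d
  layer 2 (silt): t_2 = 10.6 × 0.08 / 0.02656 = 31.93 d
  layer 3 (coarse sand): t_3 = 1.86 × 0.30 / 0.02656 = 21.01 d
  layer 4 (fractured sandstone): t_4 = 10.5 × 0.17 / 0.02656 = 67.20 d
Total t = Σ t_i = 208.2 days.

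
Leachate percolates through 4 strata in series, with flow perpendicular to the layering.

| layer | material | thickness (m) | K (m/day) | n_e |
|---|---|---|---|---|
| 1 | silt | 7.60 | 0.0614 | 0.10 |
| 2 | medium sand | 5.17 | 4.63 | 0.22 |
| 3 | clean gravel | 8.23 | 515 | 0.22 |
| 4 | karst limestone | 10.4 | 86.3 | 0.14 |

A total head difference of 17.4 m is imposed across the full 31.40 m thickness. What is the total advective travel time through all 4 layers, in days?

With flow normal to the layers, continuity requires the same specific discharge q through every layer.
Σ(b_i/K_i) = 7.60/0.0614 + 5.17/4.63 + 8.23/515 + 10.4/86.3 = 125.0 d.
q = Δh / Σ(b_i/K_i) = 17.4 / 125.0 = 0.1392 m/day.
In each layer the seepage velocity is v_i = q/n_i, so the layer transit time is t_i = b_i·n_i / q:
  layer 1 (silt): t_1 = 7.60 × 0.10 / 0.1392 = 5.461 d
  layer 2 (medium sand): t_2 = 5.17 × 0.22 / 0.1392 = 8.173 d
  layer 3 (clean gravel): t_3 = 8.23 × 0.22 / 0.1392 = 13.01 d
  layer 4 (karst limestone): t_4 = 10.4 × 0.14 / 0.1392 = 10.46 d
Total t = Σ t_i = 37.11 days.

37.1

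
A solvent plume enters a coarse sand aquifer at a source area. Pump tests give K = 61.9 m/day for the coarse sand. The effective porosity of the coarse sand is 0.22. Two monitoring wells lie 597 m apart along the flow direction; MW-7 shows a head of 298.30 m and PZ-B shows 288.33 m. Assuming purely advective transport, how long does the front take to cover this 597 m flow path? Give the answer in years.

Hydraulic gradient i = (298.30 − 288.33) / 597 = 9.97 / 597 = 0.01670.
Darcy flux q = K · i = 61.90 × 0.01670 = 1.034 m/day.
Seepage velocity v = q / n_e = 1.034 / 0.22 = 4.699 m/day.
Travel time t = L / v = 597 / 4.699 = 127.1 days = 0.3479 years.

0.348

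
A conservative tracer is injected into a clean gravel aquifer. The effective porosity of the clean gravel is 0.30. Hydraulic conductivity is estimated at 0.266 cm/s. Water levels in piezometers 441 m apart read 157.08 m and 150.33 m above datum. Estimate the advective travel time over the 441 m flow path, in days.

Convert K: 0.266 cm/s × 864 = 229.8 m/day.
Hydraulic gradient i = (157.08 − 150.33) / 441 = 6.75 / 441 = 0.01531.
Darcy flux q = K · i = 229.8 × 0.01531 = 3.518 m/day.
Seepage velocity v = q / n_e = 3.518 / 0.30 = 11.73 m/day.
Travel time t = L / v = 441 / 11.73 = 37.61 days.

37.6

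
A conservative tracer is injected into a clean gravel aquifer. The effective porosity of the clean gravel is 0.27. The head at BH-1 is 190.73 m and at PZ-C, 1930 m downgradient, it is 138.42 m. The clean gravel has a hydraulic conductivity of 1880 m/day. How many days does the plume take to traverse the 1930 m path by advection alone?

Hydraulic gradient i = (190.73 − 138.42) / 1930 = 52.31 / 1930 = 0.02710.
Darcy flux q = K · i = 1880 × 0.02710 = 50.95 m/day.
Seepage velocity v = q / n_e = 50.95 / 0.27 = 188.7 m/day.
Travel time t = L / v = 1930 / 188.7 = 10.23 days.

10.2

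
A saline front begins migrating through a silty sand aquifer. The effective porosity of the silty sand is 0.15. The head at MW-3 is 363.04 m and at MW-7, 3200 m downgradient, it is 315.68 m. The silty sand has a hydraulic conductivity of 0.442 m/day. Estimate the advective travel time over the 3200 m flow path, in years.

201

Hydraulic gradient i = (363.04 − 315.68) / 3200 = 47.36 / 3200 = 0.01480.
Darcy flux q = K · i = 0.4420 × 0.01480 = 0.006542 m/day.
Seepage velocity v = q / n_e = 0.006542 / 0.15 = 0.04361 m/day.
Travel time t = L / v = 3200 / 0.04361 = 73377 days = 200.9 years.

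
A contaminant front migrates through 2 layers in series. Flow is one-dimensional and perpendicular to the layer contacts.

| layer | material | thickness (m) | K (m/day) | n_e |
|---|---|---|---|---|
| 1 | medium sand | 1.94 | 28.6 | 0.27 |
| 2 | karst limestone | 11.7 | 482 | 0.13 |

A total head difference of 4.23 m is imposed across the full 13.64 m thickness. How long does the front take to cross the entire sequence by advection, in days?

0.0445

With flow normal to the layers, continuity requires the same specific discharge q through every layer.
Σ(b_i/K_i) = 1.94/28.6 + 11.7/482 = 0.09211 d.
q = Δh / Σ(b_i/K_i) = 4.23 / 0.09211 = 45.93 m/day.
In each layer the seepage velocity is v_i = q/n_i, so the layer transit time is t_i = b_i·n_i / q:
  layer 1 (medium sand): t_1 = 1.94 × 0.27 / 45.93 = 0.01141 d
  layer 2 (karst limestone): t_2 = 11.7 × 0.13 / 45.93 = 0.03312 d
Total t = Σ t_i = 0.04452 days.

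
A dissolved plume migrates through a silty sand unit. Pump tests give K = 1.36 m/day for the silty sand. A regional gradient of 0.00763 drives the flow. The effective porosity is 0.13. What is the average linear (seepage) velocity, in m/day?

Hydraulic gradient i = 0.00763.
Darcy flux q = K · i = 1.360 × 0.007630 = 0.01038 m/day.
Seepage velocity v = q / n_e = 0.01038 / 0.13 = 0.07982 m/day.

0.0798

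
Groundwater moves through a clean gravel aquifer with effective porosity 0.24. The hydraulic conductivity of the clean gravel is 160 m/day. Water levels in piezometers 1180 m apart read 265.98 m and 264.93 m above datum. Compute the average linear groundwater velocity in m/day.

0.593

Hydraulic gradient i = (265.98 − 264.93) / 1180 = 1.05 / 1180 = 0.0008898.
Darcy flux q = K · i = 160.0 × 0.0008898 = 0.1424 m/day.
Seepage velocity v = q / n_e = 0.1424 / 0.24 = 0.5932 m/day.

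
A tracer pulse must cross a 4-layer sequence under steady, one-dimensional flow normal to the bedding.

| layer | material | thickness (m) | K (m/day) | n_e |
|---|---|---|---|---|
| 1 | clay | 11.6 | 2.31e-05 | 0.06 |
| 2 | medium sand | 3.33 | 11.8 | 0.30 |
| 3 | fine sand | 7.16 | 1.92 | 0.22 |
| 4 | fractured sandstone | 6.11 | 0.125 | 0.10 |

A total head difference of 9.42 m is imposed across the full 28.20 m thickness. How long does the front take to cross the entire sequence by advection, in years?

567

With flow normal to the layers, continuity requires the same specific discharge q through every layer.
Σ(b_i/K_i) = 11.6/2.31e-05 + 3.33/11.8 + 7.16/1.92 + 6.11/0.125 = 5.022e+05 d.
q = Δh / Σ(b_i/K_i) = 9.42 / 5.022e+05 = 1.876e-05 m/day.
In each layer the seepage velocity is v_i = q/n_i, so the layer transit time is t_i = b_i·n_i / q:
  layer 1 (clay): t_1 = 11.6 × 0.06 / 1.876e-05 = 37107 d
  layer 2 (medium sand): t_2 = 3.33 × 0.30 / 1.876e-05 = 53261 d
  layer 3 (fine sand): t_3 = 7.16 × 0.22 / 1.876e-05 = 83980 d
  layer 4 (fractured sandstone): t_4 = 6.11 × 0.10 / 1.876e-05 = 32575 d
Total t = Σ t_i = 2.069e+05 days = 566.5 years.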